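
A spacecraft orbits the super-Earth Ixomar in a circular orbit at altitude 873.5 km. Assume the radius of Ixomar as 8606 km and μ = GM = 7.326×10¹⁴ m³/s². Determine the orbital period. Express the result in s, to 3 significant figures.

r = 8606 + 873.5 = 9479.5 km = 9.4795×10⁶ m.
Kepler's third law: T = 2π√(r³/μ) = 2π√((9.480×10⁶)³ / 7.326×10¹⁴).
r³/μ = 1.163×10⁶ s², so T = 2π × 1.078×10³ = 6.775×10³ s.

T ≈ 6780 s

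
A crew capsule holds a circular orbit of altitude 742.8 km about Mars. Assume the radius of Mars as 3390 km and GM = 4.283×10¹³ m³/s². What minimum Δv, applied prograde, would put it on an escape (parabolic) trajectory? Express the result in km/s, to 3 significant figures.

r = 3390 + 742.8 = 4132.8 km = 4.1328×10⁶ m.
Circular speed v_c = √(μ/r) = 3219 m/s.
Escape speed v_esc = √(2μ/r) = √2 × v_c = 4553 m/s.
Δv = v_esc − v_c = 1333 m/s = 1.333 km/s.

Δv ≈ 1.33 km/s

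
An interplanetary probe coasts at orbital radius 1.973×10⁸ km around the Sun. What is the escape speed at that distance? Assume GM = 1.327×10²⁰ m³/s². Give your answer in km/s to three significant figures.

r = 1.973×10⁸ km = 1.973×10¹¹ m.
Escape speed v_esc = √(2μ/r) = √(2 × 1.327×10²⁰ / 1.973×10¹¹) = √(1.345×10⁹) = 36680 m/s.
= 36.68 km/s.

v_esc ≈ 36.7 km/s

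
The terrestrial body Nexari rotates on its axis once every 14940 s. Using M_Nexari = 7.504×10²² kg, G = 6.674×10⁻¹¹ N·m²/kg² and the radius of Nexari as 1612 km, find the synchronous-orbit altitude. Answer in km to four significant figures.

μ = GM = 6.674×10⁻¹¹ × 7.504×10²² = 5.008×10¹² m³/s².
A synchronous orbit has period T, so by Kepler's third law a = (μT²/4π²)^(1/3).
μT²/4π² = 5.008×10¹² × (1.494×10⁴)² / 39.48 = 2.832×10¹⁹ m³.
a = 3.048×10⁶ m = 3047.9 km.
Altitude h = a − R = 3047.9 − 1612 = 1435.9 km.

h_sync ≈ 1436 km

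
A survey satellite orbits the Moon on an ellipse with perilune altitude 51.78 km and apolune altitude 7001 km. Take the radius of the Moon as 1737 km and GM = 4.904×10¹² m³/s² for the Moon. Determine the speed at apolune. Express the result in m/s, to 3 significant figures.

v ≈ 437 m/s

r_p = 1737 + 51.78 = 1788.8 km = 1.7888×10⁶ m.
r_a = 1737 + 7001 = 8738.0 km = 8.7380×10⁶ m.
Semi-major axis a = (r_p + r_a)/2 = 5263.4 km = 5.263×10⁶ m.
Vis-viva: v² = μ(2/r − 1/a) = 4.904×10¹² × (2.289×10⁻⁷ − 1.900×10⁻⁷) = 1.907×10⁵ m²/s².
v = 436.7 m/s.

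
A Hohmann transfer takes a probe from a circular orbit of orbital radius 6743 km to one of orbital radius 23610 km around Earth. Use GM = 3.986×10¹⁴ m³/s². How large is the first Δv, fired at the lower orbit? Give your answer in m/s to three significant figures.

r₁ = 6743 km = 6.743×10⁶ m.
r₂ = 23610 km = 2.361×10⁷ m.
Transfer ellipse a_t = (r₁ + r₂)/2 = 1.518×10⁷ m.
At r₁: circular v_c1 = √(μ/r₁) = 7689 m/s; transfer-perigee v_p = √[μ(2/r₁ − 1/a_t)] = 9590 m/s.
Δv₁ = v_p − v_c1 = 1901 m/s.

Δv ≈ 1900 m/s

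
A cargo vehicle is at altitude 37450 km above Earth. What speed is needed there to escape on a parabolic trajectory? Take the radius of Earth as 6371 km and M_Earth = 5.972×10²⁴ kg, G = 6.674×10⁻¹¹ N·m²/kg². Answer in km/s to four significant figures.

μ = GM = 6.674×10⁻¹¹ × 5.972×10²⁴ = 3.986×10¹⁴ m³/s².
r = 6371 + 37450 = 43821 km = 4.3821×10⁷ m.
Escape speed v_esc = √(2μ/r) = √(2 × 3.986×10¹⁴ / 4.382×10⁷) = √(1.819×10⁷) = 4265 m/s.
= 4.265 km/s.

v_esc ≈ 4.265 km/s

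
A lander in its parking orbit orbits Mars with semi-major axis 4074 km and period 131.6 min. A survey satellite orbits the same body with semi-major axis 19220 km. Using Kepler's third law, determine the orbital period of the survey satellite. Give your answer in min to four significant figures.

Kepler's third law: T² ∝ a³, so T₂ = T₁ (a₂/a₁)^(3/2).
a₂/a₁ = 4.718, (a₂/a₁)^(3/2) = 10.25.
T₂ = 131.6 × 10.25 = 1349 min.

T₂ ≈ 1349 min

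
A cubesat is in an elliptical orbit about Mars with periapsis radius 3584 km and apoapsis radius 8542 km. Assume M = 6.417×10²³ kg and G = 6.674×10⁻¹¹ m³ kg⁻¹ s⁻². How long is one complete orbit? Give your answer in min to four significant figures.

T ≈ 238.9 min

μ = GM = 6.674×10⁻¹¹ × 6.417×10²³ = 4.283×10¹³ m³/s².
Semi-major axis a = (r_p + r_a)/2 = (3584.0 + 8542.0)/2 = 6063.0 km = 6.063×10⁶ m.
By Kepler's third law T = 2π√(a³/μ) = 2π × 2.281×10³ = 1.433×10⁴ s.
= 238.9 min.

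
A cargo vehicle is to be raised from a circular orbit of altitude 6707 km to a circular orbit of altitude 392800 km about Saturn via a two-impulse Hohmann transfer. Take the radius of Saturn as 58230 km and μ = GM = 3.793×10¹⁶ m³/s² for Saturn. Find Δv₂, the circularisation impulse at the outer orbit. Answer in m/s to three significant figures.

r₁ = 58230 + 6707 = 64937 km = 6.4937×10⁷ m.
r₂ = 58230 + 392800 = 451030 km = 4.5103×10⁸ m.
Transfer ellipse a_t = (r₁ + r₂)/2 = 2.580×10⁸ m.
At r₁: circular v_c1 = √(μ/r₁) = 24170 m/s; transfer-perikrone v_p = √[μ(2/r₁ − 1/a_t)] = 31960 m/s.
At r₂: circular v_c2 = √(μ/r₂) = 9170 m/s; transfer-apokrone v_a = √[μ(2/r₂ − 1/a_t)] = 4601 m/s.
Δv₂ = v_c2 − v_a = 4570 m/s.

Δv ≈ 4570 m/s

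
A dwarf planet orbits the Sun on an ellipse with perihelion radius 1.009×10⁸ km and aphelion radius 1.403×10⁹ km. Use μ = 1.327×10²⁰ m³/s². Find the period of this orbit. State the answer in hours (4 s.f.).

T ≈ 98790 hours

Semi-major axis a = (r_p + r_a)/2 = (1.0090×10⁸ + 1.4030×10⁹)/2 = 7.5195×10⁸ km = 7.520×10¹¹ m.
By Kepler's third law T = 2π√(a³/μ) = 2π × 5.660×10⁷ = 3.557×10⁸ s.
= 98790 hours.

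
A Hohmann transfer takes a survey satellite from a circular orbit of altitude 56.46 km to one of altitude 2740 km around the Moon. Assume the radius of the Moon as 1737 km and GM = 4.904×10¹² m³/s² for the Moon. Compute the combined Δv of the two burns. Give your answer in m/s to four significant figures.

r₁ = 1737 + 56.46 = 1793.5 km = 1.7935×10⁶ m.
r₂ = 1737 + 2740 = 4477.0 km = 4.4770×10⁶ m.
Transfer ellipse a_t = (r₁ + r₂)/2 = 3.135×10⁶ m.
At r₁: circular v_c1 = √(μ/r₁) = 1654 m/s; transfer-perilune v_p = √[μ(2/r₁ − 1/a_t)] = 1976 m/s.
Δv₁ = v_p − v_c1 = 322.4 m/s.
At r₂: circular v_c2 = √(μ/r₂) = 1047 m/s; transfer-apolune v_a = √[μ(2/r₂ − 1/a_t)] = 791.6 m/s.
Δv₂ = v_c2 − v_a = 255.0 m/s.
Total Δv = Δv₁ + Δv₂ = 577.4 m/s.

Δv_total ≈ 577.4 m/s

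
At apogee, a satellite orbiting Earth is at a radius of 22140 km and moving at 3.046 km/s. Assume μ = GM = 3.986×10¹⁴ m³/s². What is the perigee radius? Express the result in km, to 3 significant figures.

perigee radius ≈ 7690 km

r_a = 2.214×10⁷ m.
Specific energy ε = v²/2 − μ/r = -1.336×10⁷ J/kg, so a = −μ/(2ε) = 1.491×10⁷ m.
The apsides satisfy r_p + r_a = 2a, so the perigee radius is 2a − r_a = 7.685×10⁶ m = 7685.2 km.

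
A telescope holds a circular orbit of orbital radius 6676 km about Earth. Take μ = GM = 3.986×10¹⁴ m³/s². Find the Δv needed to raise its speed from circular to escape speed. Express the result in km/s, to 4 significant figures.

r = 6676 km = 6.676×10⁶ m.
Circular speed v_c = √(μ/r) = 7727 m/s.
Escape speed v_esc = √(2μ/r) = √2 × v_c = 10930 m/s.
Δv = v_esc − v_c = 3201 m/s = 3.201 km/s.

Δv ≈ 3.201 km/s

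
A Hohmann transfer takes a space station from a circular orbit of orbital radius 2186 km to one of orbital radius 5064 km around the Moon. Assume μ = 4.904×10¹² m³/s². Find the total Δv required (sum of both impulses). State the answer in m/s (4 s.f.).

Δv_total ≈ 492.4 m/s

r₁ = 2186 km = 2.186×10⁶ m.
r₂ = 5064 km = 5.064×10⁶ m.
Transfer ellipse a_t = (r₁ + r₂)/2 = 3.625×10⁶ m.
At r₁: circular v_c1 = √(μ/r₁) = 1498 m/s; transfer-perilune v_p = √[μ(2/r₁ − 1/a_t)] = 1770 m/s.
Δv₁ = v_p − v_c1 = 272.5 m/s.
At r₂: circular v_c2 = √(μ/r₂) = 984.1 m/s; transfer-apolune v_a = √[μ(2/r₂ − 1/a_t)] = 764.2 m/s.
Δv₂ = v_c2 − v_a = 219.9 m/s.
Total Δv = Δv₁ + Δv₂ = 492.4 m/s.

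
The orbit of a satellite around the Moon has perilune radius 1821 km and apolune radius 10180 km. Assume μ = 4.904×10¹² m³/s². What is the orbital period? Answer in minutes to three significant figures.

Semi-major axis a = (r_p + r_a)/2 = (1821.0 + 10180)/2 = 6000.5 km = 6.000×10⁶ m.
By Kepler's third law T = 2π√(a³/μ) = 2π × 6.638×10³ = 4.170×10⁴ s.
= 695.1 minutes.

T ≈ 695 minutes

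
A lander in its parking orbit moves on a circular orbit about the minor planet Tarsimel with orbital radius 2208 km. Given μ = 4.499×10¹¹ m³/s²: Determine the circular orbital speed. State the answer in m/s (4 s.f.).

r = 2208 km = 2.208×10⁶ m.
For a circular orbit v = √(μ/r) = √(4.499×10¹¹ / 2.208×10⁶) = √(2.038×10⁵) = 451.4 m/s.

v ≈ 451.4 m/s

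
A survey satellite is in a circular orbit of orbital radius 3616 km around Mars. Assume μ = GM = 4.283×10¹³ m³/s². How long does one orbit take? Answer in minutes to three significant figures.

r = 3616 km = 3.616×10⁶ m.
Kepler's third law: T = 2π√(r³/μ) = 2π√((3.616×10⁶)³ / 4.283×10¹³).
r³/μ = 1.104×10⁶ s², so T = 2π × 1.051×10³ = 6.602×10³ s.
Converting: 6.602×10³ s ÷ 60.00 = 110.0 minutes.

T ≈ 110 minutes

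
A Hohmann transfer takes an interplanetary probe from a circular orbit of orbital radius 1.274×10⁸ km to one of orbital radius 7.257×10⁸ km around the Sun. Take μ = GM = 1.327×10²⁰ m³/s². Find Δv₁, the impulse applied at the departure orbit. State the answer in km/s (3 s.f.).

r₁ = 1.274×10⁸ km = 1.274×10¹¹ m.
r₂ = 7.257×10⁸ km = 7.257×10¹¹ m.
Transfer ellipse a_t = (r₁ + r₂)/2 = 4.266×10¹¹ m.
At r₁: circular v_c1 = √(μ/r₁) = 32270 m/s; transfer-perihelion v_p = √[μ(2/r₁ − 1/a_t)] = 42100 m/s.
Δv₁ = v_p − v_c1 = 9822 m/s.
= 9.822 km/s.

Δv ≈ 9.82 km/s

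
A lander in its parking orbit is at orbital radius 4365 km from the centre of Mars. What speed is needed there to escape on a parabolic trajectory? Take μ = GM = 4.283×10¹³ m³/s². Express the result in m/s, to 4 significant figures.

r = 4365 km = 4.365×10⁶ m.
Escape speed v_esc = √(2μ/r) = √(2 × 4.283×10¹³ / 4.365×10⁶) = √(1.962×10⁷) = 4430 m/s.

v_esc ≈ 4430 m/s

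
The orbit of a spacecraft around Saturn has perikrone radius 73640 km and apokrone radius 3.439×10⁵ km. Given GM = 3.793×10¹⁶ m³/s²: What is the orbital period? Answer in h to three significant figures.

T ≈ 27.0 h

Semi-major axis a = (r_p + r_a)/2 = (73640 + 3.4390×10⁵)/2 = 2.0877×10⁵ km = 2.088×10⁸ m.
By Kepler's third law T = 2π√(a³/μ) = 2π × 1.549×10⁴ = 9.732×10⁴ s.
= 27.03 h.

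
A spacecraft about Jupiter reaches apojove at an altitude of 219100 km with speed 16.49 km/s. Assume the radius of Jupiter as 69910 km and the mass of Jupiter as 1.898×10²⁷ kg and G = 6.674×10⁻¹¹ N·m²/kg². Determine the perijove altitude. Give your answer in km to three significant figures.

μ = GM = 6.674×10⁻¹¹ × 1.898×10²⁷ = 1.267×10¹⁷ m³/s².
r_a = 69910 + 219100 = 2.8901×10⁵ km = 2.890×10⁸ m.
Specific energy ε = v²/2 − μ/r = -3.023×10⁸ J/kg, so a = −μ/(2ε) = 2.095×10⁸ m.
The apsides satisfy r_p + r_a = 2a, so the perijove radius is 2a − r_a = 1.300×10⁸ m = 1.2997×10⁵ km.
Perijove altitude = 1.2997×10⁵ − 69910 = 60057 km.

perijove altitude ≈ 60100 km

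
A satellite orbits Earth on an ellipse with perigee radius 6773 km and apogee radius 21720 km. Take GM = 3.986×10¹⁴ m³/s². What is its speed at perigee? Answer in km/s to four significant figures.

Semi-major axis a = (r_p + r_a)/2 = 14246 km = 1.425×10⁷ m.
Vis-viva: v² = μ(2/r − 1/a) = 3.986×10¹⁴ × (2.953×10⁻⁷ − 7.019×10⁻⁸) = 8.972×10⁷ m²/s².
v = 9472 m/s = 9.472 km/s.

v ≈ 9.472 km/s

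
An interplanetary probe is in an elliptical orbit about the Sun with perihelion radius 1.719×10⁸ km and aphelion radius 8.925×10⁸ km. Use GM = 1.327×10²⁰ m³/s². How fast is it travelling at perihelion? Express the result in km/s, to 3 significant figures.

v ≈ 36.0 km/s

Semi-major axis a = (r_p + r_a)/2 = 5.3220×10⁸ km = 5.322×10¹¹ m.
Vis-viva: v² = μ(2/r − 1/a) = 1.327×10²⁰ × (1.163×10⁻¹¹ − 1.879×10⁻¹²) = 1.295×10⁹ m²/s².
v = 35980 m/s = 35.98 km/s.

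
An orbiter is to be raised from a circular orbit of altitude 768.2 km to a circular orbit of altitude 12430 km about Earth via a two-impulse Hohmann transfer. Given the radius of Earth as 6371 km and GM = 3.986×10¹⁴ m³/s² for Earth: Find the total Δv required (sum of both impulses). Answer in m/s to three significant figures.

r₁ = 6371 + 768.2 = 7139.2 km = 7.1392×10⁶ m.
r₂ = 6371 + 12430 = 18801 km = 1.8801×10⁷ m.
Transfer ellipse a_t = (r₁ + r₂)/2 = 1.297×10⁷ m.
At r₁: circular v_c1 = √(μ/r₁) = 7472 m/s; transfer-perigee v_p = √[μ(2/r₁ − 1/a_t)] = 8996 m/s.
Δv₁ = v_p − v_c1 = 1524 m/s.
At r₂: circular v_c2 = √(μ/r₂) = 4604 m/s; transfer-apogee v_a = √[μ(2/r₂ − 1/a_t)] = 3416 m/s.
Δv₂ = v_c2 − v_a = 1188 m/s.
Total Δv = Δv₁ + Δv₂ = 2713 m/s.

Δv_total ≈ 2710 m/s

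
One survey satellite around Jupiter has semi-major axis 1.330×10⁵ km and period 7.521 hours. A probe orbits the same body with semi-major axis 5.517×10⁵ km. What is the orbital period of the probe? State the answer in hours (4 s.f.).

T₂ ≈ 63.54 hours

Kepler's third law: T² ∝ a³, so T₂ = T₁ (a₂/a₁)^(3/2).
a₂/a₁ = 4.148, (a₂/a₁)^(3/2) = 8.448.
T₂ = 7.521 × 8.448 = 63.54 hours.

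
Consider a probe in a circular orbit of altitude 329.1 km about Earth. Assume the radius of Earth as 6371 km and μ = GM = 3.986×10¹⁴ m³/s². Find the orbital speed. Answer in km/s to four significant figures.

r = 6371 + 329.1 = 6700.1 km = 6.7001×10⁶ m.
For a circular orbit v = √(μ/r) = √(3.986×10¹⁴ / 6.700×10⁶) = √(5.949×10⁷) = 7713 m/s.
That is 7.713 km/s.

v ≈ 7.713 km/s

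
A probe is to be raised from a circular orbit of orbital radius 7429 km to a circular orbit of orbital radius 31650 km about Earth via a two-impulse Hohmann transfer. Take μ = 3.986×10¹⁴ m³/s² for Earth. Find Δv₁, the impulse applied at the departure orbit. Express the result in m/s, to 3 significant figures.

Δv ≈ 2000 m/s

r₁ = 7429 km = 7.429×10⁶ m.
r₂ = 31650 km = 3.165×10⁷ m.
Transfer ellipse a_t = (r₁ + r₂)/2 = 1.954×10⁷ m.
At r₁: circular v_c1 = √(μ/r₁) = 7325 m/s; transfer-perigee v_p = √[μ(2/r₁ − 1/a_t)] = 9323 m/s.
Δv₁ = v_p − v_c1 = 1998 m/s.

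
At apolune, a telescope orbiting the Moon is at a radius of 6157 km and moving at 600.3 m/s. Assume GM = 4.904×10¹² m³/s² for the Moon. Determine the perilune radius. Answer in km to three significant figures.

perilune radius ≈ 1800 km

r_a = 6.157×10⁶ m.
Specific energy ε = v²/2 − μ/r = -6.163×10⁵ J/kg, so a = −μ/(2ε) = 3.979×10⁶ m.
The apsides satisfy r_p + r_a = 2a, so the perilune radius is 2a − r_a = 1.800×10⁶ m = 1800.0 km.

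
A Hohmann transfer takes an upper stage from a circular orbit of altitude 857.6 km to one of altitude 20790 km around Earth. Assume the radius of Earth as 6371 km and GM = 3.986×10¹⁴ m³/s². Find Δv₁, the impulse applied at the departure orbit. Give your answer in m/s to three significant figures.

Δv ≈ 1910 m/s

r₁ = 6371 + 857.6 = 7228.6 km = 7.2286×10⁶ m.
r₂ = 6371 + 20790 = 27161 km = 2.7161×10⁷ m.
Transfer ellipse a_t = (r₁ + r₂)/2 = 1.719×10⁷ m.
At r₁: circular v_c1 = √(μ/r₁) = 7426 m/s; transfer-perigee v_p = √[μ(2/r₁ − 1/a_t)] = 9333 m/s.
Δv₁ = v_p − v_c1 = 1907 m/s.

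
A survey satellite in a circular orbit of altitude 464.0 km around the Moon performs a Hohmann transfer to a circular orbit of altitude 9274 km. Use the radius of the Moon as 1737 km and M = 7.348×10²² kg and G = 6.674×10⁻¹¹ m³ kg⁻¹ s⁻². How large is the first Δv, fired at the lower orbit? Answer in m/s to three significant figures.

Δv ≈ 434 m/s

μ = GM = 6.674×10⁻¹¹ × 7.348×10²² = 4.904×10¹² m³/s².
r₁ = 1737 + 464.0 = 2201.0 km = 2.2010×10⁶ m.
r₂ = 1737 + 9274 = 11011 km = 1.1011×10⁷ m.
Transfer ellipse a_t = (r₁ + r₂)/2 = 6.606×10⁶ m.
At r₁: circular v_c1 = √(μ/r₁) = 1493 m/s; transfer-perilune v_p = √[μ(2/r₁ − 1/a_t)] = 1927 m/s.
Δv₁ = v_p − v_c1 = 434.5 m/s.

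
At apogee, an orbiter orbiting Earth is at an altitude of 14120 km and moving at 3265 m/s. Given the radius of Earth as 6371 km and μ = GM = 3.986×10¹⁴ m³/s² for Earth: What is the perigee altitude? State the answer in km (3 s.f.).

r_a = 6371 + 14120 = 20491 km = 2.049×10⁷ m.
Specific energy ε = v²/2 − μ/r = -1.412×10⁷ J/kg, so a = −μ/(2ε) = 1.411×10⁷ m.
The apsides satisfy r_p + r_a = 2a, so the perigee radius is 2a − r_a = 7.734×10⁶ m = 7733.8 km.
Perigee altitude = 7733.8 − 6371 = 1362.8 km.

perigee altitude ≈ 1360 km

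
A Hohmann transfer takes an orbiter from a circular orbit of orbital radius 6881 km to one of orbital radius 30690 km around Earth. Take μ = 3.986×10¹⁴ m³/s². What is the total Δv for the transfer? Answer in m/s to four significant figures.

r₁ = 6881 km = 6.881×10⁶ m.
r₂ = 30690 km = 3.069×10⁷ m.
Transfer ellipse a_t = (r₁ + r₂)/2 = 1.879×10⁷ m.
At r₁: circular v_c1 = √(μ/r₁) = 7611 m/s; transfer-perigee v_p = √[μ(2/r₁ − 1/a_t)] = 9728 m/s.
Δv₁ = v_p − v_c1 = 2117 m/s.
At r₂: circular v_c2 = √(μ/r₂) = 3604 m/s; transfer-apogee v_a = √[μ(2/r₂ − 1/a_t)] = 2181 m/s.
Δv₂ = v_c2 − v_a = 1423 m/s.
Total Δv = Δv₁ + Δv₂ = 3540 m/s.

Δv_total ≈ 3540 m/s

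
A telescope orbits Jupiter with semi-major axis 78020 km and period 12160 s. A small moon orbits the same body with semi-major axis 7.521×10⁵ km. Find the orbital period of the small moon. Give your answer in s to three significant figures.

T₂ ≈ 3.64×10⁵ s

Kepler's third law: T² ∝ a³, so T₂ = T₁ (a₂/a₁)^(3/2).
a₂/a₁ = 9.640, (a₂/a₁)^(3/2) = 29.93.
T₂ = 12160 × 29.93 = 3.639×10⁵ s.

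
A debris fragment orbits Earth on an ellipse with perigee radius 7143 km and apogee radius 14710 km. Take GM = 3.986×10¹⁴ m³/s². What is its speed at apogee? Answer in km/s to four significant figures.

v ≈ 4.209 km/s

Semi-major axis a = (r_p + r_a)/2 = 10926 km = 1.093×10⁷ m.
Vis-viva: v² = μ(2/r − 1/a) = 3.986×10¹⁴ × (1.360×10⁻⁷ − 9.152×10⁻⁸) = 1.771×10⁷ m²/s².
v = 4209 m/s = 4.209 km/s.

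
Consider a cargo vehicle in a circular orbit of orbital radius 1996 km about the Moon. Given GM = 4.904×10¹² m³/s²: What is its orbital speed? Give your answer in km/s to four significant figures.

v ≈ 1.567 km/s

r = 1996 km = 1.996×10⁶ m.
For a circular orbit v = √(μ/r) = √(4.904×10¹² / 1.996×10⁶) = √(2.457×10⁶) = 1567 m/s.
That is 1.567 km/s.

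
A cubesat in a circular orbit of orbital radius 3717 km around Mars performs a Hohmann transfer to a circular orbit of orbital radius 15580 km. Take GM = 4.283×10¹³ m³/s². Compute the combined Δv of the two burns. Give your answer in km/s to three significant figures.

Δv_total ≈ 1.55 km/s

r₁ = 3717 km = 3.717×10⁶ m.
r₂ = 15580 km = 1.558×10⁷ m.
Transfer ellipse a_t = (r₁ + r₂)/2 = 9.648×10⁶ m.
At r₁: circular v_c1 = √(μ/r₁) = 3395 m/s; transfer-periapsis v_p = √[μ(2/r₁ − 1/a_t)] = 4314 m/s.
Δv₁ = v_p − v_c1 = 919.0 m/s.
At r₂: circular v_c2 = √(μ/r₂) = 1658 m/s; transfer-apoapsis v_a = √[μ(2/r₂ − 1/a_t)] = 1029 m/s.
Δv₂ = v_c2 − v_a = 628.9 m/s.
Total Δv = Δv₁ + Δv₂ = 1548 m/s = 1.548 km/s.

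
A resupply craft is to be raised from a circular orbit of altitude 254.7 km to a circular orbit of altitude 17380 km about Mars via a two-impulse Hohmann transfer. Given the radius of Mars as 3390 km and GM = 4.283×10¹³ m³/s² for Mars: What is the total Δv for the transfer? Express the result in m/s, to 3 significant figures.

r₁ = 3390 + 254.7 = 3644.7 km = 3.6447×10⁶ m.
r₂ = 3390 + 17380 = 20770 km = 2.0770×10⁷ m.
Transfer ellipse a_t = (r₁ + r₂)/2 = 1.221×10⁷ m.
At r₁: circular v_c1 = √(μ/r₁) = 3428 m/s; transfer-periapsis v_p = √[μ(2/r₁ − 1/a_t)] = 4471 m/s.
Δv₁ = v_p − v_c1 = 1043 m/s.
At r₂: circular v_c2 = √(μ/r₂) = 1436 m/s; transfer-apoapsis v_a = √[μ(2/r₂ − 1/a_t)] = 784.7 m/s.
Δv₂ = v_c2 − v_a = 651.4 m/s.
Total Δv = Δv₁ + Δv₂ = 1695 m/s.

Δv_total ≈ 1690 m/s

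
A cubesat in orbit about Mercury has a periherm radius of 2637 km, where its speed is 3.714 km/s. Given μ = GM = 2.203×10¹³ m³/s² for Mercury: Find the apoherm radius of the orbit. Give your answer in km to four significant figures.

apoherm radius ≈ 12480 km

r_p = 2.637×10⁶ m.
Specific energy ε = v²/2 − μ/r = -1.457×10⁶ J/kg, so a = −μ/(2ε) = 7.559×10⁶ m.
The apsides satisfy r_p + r_a = 2a, so the apoherm radius is 2a − r_p = 1.248×10⁷ m = 12480 km.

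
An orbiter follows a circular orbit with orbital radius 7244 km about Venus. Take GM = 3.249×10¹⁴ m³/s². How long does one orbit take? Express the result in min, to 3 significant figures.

T ≈ 113 min

r = 7244 km = 7.244×10⁶ m.
Kepler's third law: T = 2π√(r³/μ) = 2π√((7.244×10⁶)³ / 3.249×10¹⁴).
r³/μ = 1.170×10⁶ s², so T = 2π × 1.082×10³ = 6.796×10³ s.
Converting: 6.796×10³ s ÷ 60.00 = 113.3 min.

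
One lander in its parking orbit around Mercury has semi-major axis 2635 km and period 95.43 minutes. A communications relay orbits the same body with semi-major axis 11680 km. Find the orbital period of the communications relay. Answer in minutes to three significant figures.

Kepler's third law: T² ∝ a³, so T₂ = T₁ (a₂/a₁)^(3/2).
a₂/a₁ = 4.433, (a₂/a₁)^(3/2) = 9.332.
T₂ = 95.43 × 9.332 = 890.6 minutes.

T₂ ≈ 891 minutes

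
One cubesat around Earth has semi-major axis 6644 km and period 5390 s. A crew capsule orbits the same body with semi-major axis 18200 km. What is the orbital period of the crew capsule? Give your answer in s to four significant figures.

Kepler's third law: T² ∝ a³, so T₂ = T₁ (a₂/a₁)^(3/2).
a₂/a₁ = 2.739, (a₂/a₁)^(3/2) = 4.534.
T₂ = 5390 × 4.534 = 24440 s.

T₂ ≈ 24440 s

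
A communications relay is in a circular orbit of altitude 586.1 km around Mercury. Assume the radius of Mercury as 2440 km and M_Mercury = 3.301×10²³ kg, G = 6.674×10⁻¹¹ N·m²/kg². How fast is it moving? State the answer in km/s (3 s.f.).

μ = GM = 6.674×10⁻¹¹ × 3.301×10²³ = 2.203×10¹³ m³/s².
r = 2440 + 586.1 = 3026.1 km = 3.0261×10⁶ m.
For a circular orbit v = √(μ/r) = √(2.203×10¹³ / 3.026×10⁶) = √(7.280×10⁶) = 2698 m/s.
That is 2.698 km/s.

v ≈ 2.70 km/s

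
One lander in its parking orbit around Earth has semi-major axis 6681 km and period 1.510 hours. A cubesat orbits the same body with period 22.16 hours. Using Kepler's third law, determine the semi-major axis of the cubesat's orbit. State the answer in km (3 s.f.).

a₂ ≈ 40000 km

Kepler's third law: a³ ∝ T², so a₂ = a₁ (T₂/T₁)^(2/3).
T₂/T₁ = 14.68, (T₂/T₁)^(2/3) = 5.994.
a₂ = 6681 × 5.994 = 40050 km.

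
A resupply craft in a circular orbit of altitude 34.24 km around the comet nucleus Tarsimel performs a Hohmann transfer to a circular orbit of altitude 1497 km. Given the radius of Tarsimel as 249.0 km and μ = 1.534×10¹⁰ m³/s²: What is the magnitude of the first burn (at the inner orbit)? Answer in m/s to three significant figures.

r₁ = 249.0 + 34.24 = 283.24 km = 2.8324×10⁵ m.
r₂ = 249.0 + 1497 = 1746.0 km = 1.7460×10⁶ m.
Transfer ellipse a_t = (r₁ + r₂)/2 = 1.015×10⁶ m.
At r₁: circular v_c1 = √(μ/r₁) = 232.7 m/s; transfer-periapsis v_p = √[μ(2/r₁ − 1/a_t)] = 305.3 m/s.
Δv₁ = v_p − v_c1 = 72.56 m/s.

Δv ≈ 72.6 m/s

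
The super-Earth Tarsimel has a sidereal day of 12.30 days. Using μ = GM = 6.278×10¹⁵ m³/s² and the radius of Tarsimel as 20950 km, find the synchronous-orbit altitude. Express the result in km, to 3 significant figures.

h_sync ≈ 5.43×10⁵ km

T = 12.30 days = 1.063×10⁶ s.
A synchronous orbit has period T, so by Kepler's third law a = (μT²/4π²)^(1/3).
μT²/4π² = 6.278×10¹⁵ × (1.063×10⁶)² / 39.48 = 1.796×10²⁶ m³.
a = 5.642×10⁸ m = 5.6420×10⁵ km.
Altitude h = a − R = 5.6420×10⁵ − 20950 = 5.4325×10⁵ km.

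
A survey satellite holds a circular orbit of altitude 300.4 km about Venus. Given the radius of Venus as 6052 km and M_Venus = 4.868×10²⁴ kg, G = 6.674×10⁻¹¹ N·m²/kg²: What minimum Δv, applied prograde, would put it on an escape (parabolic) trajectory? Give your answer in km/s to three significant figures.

Δv ≈ 2.96 km/s

μ = GM = 6.674×10⁻¹¹ × 4.868×10²⁴ = 3.249×10¹⁴ m³/s².
r = 6052 + 300.4 = 6352.4 km = 6.3524×10⁶ m.
Circular speed v_c = √(μ/r) = 7152 m/s.
Escape speed v_esc = √(2μ/r) = √2 × v_c = 10110 m/s.
Δv = v_esc − v_c = 2962 m/s = 2.962 km/s.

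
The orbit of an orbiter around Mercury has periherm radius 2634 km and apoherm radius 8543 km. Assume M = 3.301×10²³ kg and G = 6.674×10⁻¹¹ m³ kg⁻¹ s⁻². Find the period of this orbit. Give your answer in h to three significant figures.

T ≈ 4.91 h

μ = GM = 6.674×10⁻¹¹ × 3.301×10²³ = 2.203×10¹³ m³/s².
Semi-major axis a = (r_p + r_a)/2 = (2634.0 + 8543.0)/2 = 5588.5 km = 5.588×10⁶ m.
By Kepler's third law T = 2π√(a³/μ) = 2π × 2.815×10³ = 1.769×10⁴ s.
= 4.913 h.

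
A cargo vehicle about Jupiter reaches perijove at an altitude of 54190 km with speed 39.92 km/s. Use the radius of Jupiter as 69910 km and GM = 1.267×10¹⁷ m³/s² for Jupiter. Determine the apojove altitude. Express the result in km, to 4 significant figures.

apojove altitude ≈ 3.712×10⁵ km

r_p = 69910 + 54190 = 1.2410×10⁵ km = 1.241×10⁸ m.
Specific energy ε = v²/2 − μ/r = -2.241×10⁸ J/kg, so a = −μ/(2ε) = 2.826×10⁸ m.
The apsides satisfy r_p + r_a = 2a, so the apojove radius is 2a − r_p = 4.412×10⁸ m = 4.4115×10⁵ km.
Apojove altitude = 4.4115×10⁵ − 69910 = 3.7124×10⁵ km.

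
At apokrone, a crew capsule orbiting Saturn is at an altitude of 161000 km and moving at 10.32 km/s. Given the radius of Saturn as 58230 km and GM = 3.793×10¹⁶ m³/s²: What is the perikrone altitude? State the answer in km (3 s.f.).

perikrone altitude ≈ 39200 km

r_a = 58230 + 161000 = 2.1923×10⁵ km = 2.192×10⁸ m.
Specific energy ε = v²/2 − μ/r = -1.198×10⁸ J/kg, so a = −μ/(2ε) = 1.584×10⁸ m.
The apsides satisfy r_p + r_a = 2a, so the perikrone radius is 2a − r_a = 9.748×10⁷ m = 97478 km.
Perikrone altitude = 97478 − 58230 = 39248 km.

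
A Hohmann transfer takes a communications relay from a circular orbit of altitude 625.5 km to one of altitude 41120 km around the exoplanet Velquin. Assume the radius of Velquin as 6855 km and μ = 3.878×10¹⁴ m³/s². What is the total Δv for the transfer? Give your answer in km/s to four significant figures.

r₁ = 6855 + 625.5 = 7480.5 km = 7.4805×10⁶ m.
r₂ = 6855 + 41120 = 47975 km = 4.7975×10⁷ m.
Transfer ellipse a_t = (r₁ + r₂)/2 = 2.773×10⁷ m.
At r₁: circular v_c1 = √(μ/r₁) = 7200 m/s; transfer-periapsis v_p = √[μ(2/r₁ − 1/a_t)] = 9471 m/s.
Δv₁ = v_p − v_c1 = 2271 m/s.
At r₂: circular v_c2 = √(μ/r₂) = 2843 m/s; transfer-apoapsis v_a = √[μ(2/r₂ − 1/a_t)] = 1477 m/s.
Δv₂ = v_c2 − v_a = 1366 m/s.
Total Δv = Δv₁ + Δv₂ = 3637 m/s = 3.637 km/s.

Δv_total ≈ 3.637 km/s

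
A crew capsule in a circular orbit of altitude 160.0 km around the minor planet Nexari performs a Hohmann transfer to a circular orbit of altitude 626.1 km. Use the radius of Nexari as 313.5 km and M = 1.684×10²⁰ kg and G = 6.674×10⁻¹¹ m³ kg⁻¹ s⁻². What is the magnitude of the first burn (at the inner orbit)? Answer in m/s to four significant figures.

μ = GM = 6.674×10⁻¹¹ × 1.684×10²⁰ = 1.124×10¹⁰ m³/s².
r₁ = 313.5 + 160.0 = 473.50 km = 4.7350×10⁵ m.
r₂ = 313.5 + 626.1 = 939.60 km = 9.3960×10⁵ m.
Transfer ellipse a_t = (r₁ + r₂)/2 = 7.066×10⁵ m.
At r₁: circular v_c1 = √(μ/r₁) = 154.1 m/s; transfer-periapsis v_p = √[μ(2/r₁ − 1/a_t)] = 177.7 m/s.
Δv₁ = v_p − v_c1 = 23.60 m/s.

Δv ≈ 23.60 m/s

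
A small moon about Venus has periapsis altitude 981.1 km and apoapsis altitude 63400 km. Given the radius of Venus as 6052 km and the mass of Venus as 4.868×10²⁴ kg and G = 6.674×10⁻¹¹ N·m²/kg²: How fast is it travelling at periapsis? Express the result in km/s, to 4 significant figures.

v ≈ 9.159 km/s

μ = GM = 6.674×10⁻¹¹ × 4.868×10²⁴ = 3.249×10¹⁴ m³/s².
r_p = 6052 + 981.1 = 7033.1 km = 7.0331×10⁶ m.
r_a = 6052 + 63400 = 69452 km = 6.9452×10⁷ m.
Semi-major axis a = (r_p + r_a)/2 = 38243 km = 3.824×10⁷ m.
Vis-viva: v² = μ(2/r − 1/a) = 3.249×10¹⁴ × (2.844×10⁻⁷ − 2.615×10⁻⁸) = 8.389×10⁷ m²/s².
v = 9159 m/s = 9.159 km/s.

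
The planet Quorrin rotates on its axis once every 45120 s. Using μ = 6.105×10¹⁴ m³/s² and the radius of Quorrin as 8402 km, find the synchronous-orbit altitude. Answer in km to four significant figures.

A synchronous orbit has period T, so by Kepler's third law a = (μT²/4π²)^(1/3).
μT²/4π² = 6.105×10¹⁴ × (4.512×10⁴)² / 39.48 = 3.148×10²² m³.
a = 3.158×10⁷ m = 31576 km.
Altitude h = a − R = 31576 − 8402 = 23174 km.

h_sync ≈ 23170 km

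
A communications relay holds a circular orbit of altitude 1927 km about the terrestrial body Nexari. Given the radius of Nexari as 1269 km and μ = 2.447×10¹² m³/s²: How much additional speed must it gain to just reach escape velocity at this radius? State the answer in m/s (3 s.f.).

Δv ≈ 362 m/s

r = 1269 + 1927 = 3196.0 km = 3.1960×10⁶ m.
Circular speed v_c = √(μ/r) = 875.0 m/s.
Escape speed v_esc = √(2μ/r) = √2 × v_c = 1237 m/s.
Δv = v_esc − v_c = 362.4 m/s.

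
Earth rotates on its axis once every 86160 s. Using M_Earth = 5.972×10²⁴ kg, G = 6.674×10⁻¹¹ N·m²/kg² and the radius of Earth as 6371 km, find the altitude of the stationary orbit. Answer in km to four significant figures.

μ = GM = 6.674×10⁻¹¹ × 5.972×10²⁴ = 3.986×10¹⁴ m³/s².
A synchronous orbit has period T, so by Kepler's third law a = (μT²/4π²)^(1/3).
μT²/4π² = 3.986×10¹⁴ × (8.616×10⁴)² / 39.48 = 7.495×10²² m³.
a = 4.216×10⁷ m = 42162 km.
Altitude h = a − R = 42162 − 6371 = 35791 km.

h_sync ≈ 35790 km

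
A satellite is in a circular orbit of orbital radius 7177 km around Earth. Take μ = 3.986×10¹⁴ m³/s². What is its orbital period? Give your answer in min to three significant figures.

r = 7177 km = 7.177×10⁶ m.
Kepler's third law: T = 2π√(r³/μ) = 2π√((7.177×10⁶)³ / 3.986×10¹⁴).
r³/μ = 9.275×10⁵ s², so T = 2π × 9.630×10² = 6.051×10³ s.
Converting: 6.051×10³ s ÷ 60.00 = 100.8 min.

T ≈ 101 min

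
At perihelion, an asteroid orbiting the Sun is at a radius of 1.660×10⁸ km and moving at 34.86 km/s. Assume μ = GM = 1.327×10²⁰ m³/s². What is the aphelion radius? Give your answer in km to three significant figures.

aphelion radius ≈ 5.26×10⁸ km

r_p = 1.660×10¹¹ m.
Specific energy ε = v²/2 − μ/r = -1.918×10⁸ J/kg, so a = −μ/(2ε) = 3.460×10¹¹ m.
The apsides satisfy r_p + r_a = 2a, so the aphelion radius is 2a − r_p = 5.259×10¹¹ m = 5.2591×10⁸ km.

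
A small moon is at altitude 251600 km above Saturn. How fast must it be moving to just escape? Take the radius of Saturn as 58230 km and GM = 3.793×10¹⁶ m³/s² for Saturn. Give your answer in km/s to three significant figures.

r = 58230 + 251600 = 309830 km = 3.0983×10⁸ m.
Escape speed v_esc = √(2μ/r) = √(2 × 3.793×10¹⁶ / 3.098×10⁸) = √(2.448×10⁸) = 15650 m/s.
= 15.65 km/s.

v_esc ≈ 15.6 km/s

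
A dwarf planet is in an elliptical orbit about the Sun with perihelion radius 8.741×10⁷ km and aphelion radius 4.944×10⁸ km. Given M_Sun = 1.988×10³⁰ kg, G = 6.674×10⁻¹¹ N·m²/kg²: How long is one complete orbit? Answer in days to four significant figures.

μ = GM = 6.674×10⁻¹¹ × 1.988×10³⁰ = 1.327×10²⁰ m³/s².
Semi-major axis a = (r_p + r_a)/2 = (8.7410×10⁷ + 4.9440×10⁸)/2 = 2.9090×10⁸ km = 2.909×10¹¹ m.
By Kepler's third law T = 2π√(a³/μ) = 2π × 1.362×10⁷ = 8.559×10⁷ s.
= 990.6 days.

T ≈ 990.6 days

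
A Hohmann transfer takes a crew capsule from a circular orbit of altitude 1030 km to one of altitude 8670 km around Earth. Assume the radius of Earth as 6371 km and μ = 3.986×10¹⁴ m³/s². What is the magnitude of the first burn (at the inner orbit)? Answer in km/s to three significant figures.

Δv ≈ 1.16 km/s

r₁ = 6371 + 1030 = 7401.0 km = 7.4010×10⁶ m.
r₂ = 6371 + 8670 = 15041 km = 1.5041×10⁷ m.
Transfer ellipse a_t = (r₁ + r₂)/2 = 1.122×10⁷ m.
At r₁: circular v_c1 = √(μ/r₁) = 7339 m/s; transfer-perigee v_p = √[μ(2/r₁ − 1/a_t)] = 8497 m/s.
Δv₁ = v_p − v_c1 = 1158 m/s.
= 1.158 km/s.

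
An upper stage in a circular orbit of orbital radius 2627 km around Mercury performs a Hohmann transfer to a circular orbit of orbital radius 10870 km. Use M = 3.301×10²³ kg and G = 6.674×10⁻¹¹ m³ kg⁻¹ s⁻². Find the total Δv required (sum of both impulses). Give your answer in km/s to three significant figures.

Δv_total ≈ 1.31 km/s

μ = GM = 6.674×10⁻¹¹ × 3.301×10²³ = 2.203×10¹³ m³/s².
r₁ = 2627 km = 2.627×10⁶ m.
r₂ = 10870 km = 1.087×10⁷ m.
Transfer ellipse a_t = (r₁ + r₂)/2 = 6.748×10⁶ m.
At r₁: circular v_c1 = √(μ/r₁) = 2896 m/s; transfer-periherm v_p = √[μ(2/r₁ − 1/a_t)] = 3675 m/s.
Δv₁ = v_p − v_c1 = 779.4 m/s.
At r₂: circular v_c2 = √(μ/r₂) = 1424 m/s; transfer-apoherm v_a = √[μ(2/r₂ − 1/a_t)] = 888.2 m/s.
Δv₂ = v_c2 − v_a = 535.4 m/s.
Total Δv = Δv₁ + Δv₂ = 1315 m/s = 1.315 km/s.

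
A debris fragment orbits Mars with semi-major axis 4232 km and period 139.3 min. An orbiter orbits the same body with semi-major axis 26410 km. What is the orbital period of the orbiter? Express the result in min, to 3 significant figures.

T₂ ≈ 2170 min

Kepler's third law: T² ∝ a³, so T₂ = T₁ (a₂/a₁)^(3/2).
a₂/a₁ = 6.241, (a₂/a₁)^(3/2) = 15.59.
T₂ = 139.3 × 15.59 = 2172 min.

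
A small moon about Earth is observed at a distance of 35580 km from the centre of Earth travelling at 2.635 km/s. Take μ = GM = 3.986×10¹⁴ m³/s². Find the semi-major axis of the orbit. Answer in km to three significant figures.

a ≈ 25800 km

r = 3.558×10⁷ m.
Specific orbital energy ε = v²/2 − μ/r = (2635)²/2 − 3.986×10¹⁴/3.558×10⁷ = -7.731×10⁶ J/kg.
Since ε = −μ/(2a), a = −μ/(2ε) = 2.578×10⁷ m = 25778 km.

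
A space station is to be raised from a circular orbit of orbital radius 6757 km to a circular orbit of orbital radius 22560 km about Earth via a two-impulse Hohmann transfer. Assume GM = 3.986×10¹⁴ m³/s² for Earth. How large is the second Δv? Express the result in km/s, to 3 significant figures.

r₁ = 6757 km = 6.757×10⁶ m.
r₂ = 22560 km = 2.256×10⁷ m.
Transfer ellipse a_t = (r₁ + r₂)/2 = 1.466×10⁷ m.
At r₁: circular v_c1 = √(μ/r₁) = 7681 m/s; transfer-perigee v_p = √[μ(2/r₁ − 1/a_t)] = 9528 m/s.
At r₂: circular v_c2 = √(μ/r₂) = 4203 m/s; transfer-apogee v_a = √[μ(2/r₂ − 1/a_t)] = 2854 m/s.
Δv₂ = v_c2 − v_a = 1350 m/s.
= 1.350 km/s.

Δv ≈ 1.35 km/s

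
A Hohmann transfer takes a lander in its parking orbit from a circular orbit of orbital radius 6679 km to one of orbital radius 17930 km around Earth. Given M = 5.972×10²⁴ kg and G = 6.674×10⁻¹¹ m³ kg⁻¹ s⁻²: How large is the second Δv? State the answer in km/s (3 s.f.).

Δv ≈ 1.24 km/s

μ = GM = 6.674×10⁻¹¹ × 5.972×10²⁴ = 3.986×10¹⁴ m³/s².
r₁ = 6679 km = 6.679×10⁶ m.
r₂ = 17930 km = 1.793×10⁷ m.
Transfer ellipse a_t = (r₁ + r₂)/2 = 1.230×10⁷ m.
At r₁: circular v_c1 = √(μ/r₁) = 7725 m/s; transfer-perigee v_p = √[μ(2/r₁ − 1/a_t)] = 9325 m/s.
At r₂: circular v_c2 = √(μ/r₂) = 4715 m/s; transfer-apogee v_a = √[μ(2/r₂ − 1/a_t)] = 3474 m/s.
Δv₂ = v_c2 − v_a = 1241 m/s.
= 1.241 km/s.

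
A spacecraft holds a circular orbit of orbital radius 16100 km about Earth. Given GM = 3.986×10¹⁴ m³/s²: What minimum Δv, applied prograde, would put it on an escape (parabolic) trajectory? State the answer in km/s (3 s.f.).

r = 16100 km = 1.610×10⁷ m.
Circular speed v_c = √(μ/r) = 4976 m/s.
Escape speed v_esc = √(2μ/r) = √2 × v_c = 7037 m/s.
Δv = v_esc − v_c = 2061 m/s = 2.061 km/s.

Δv ≈ 2.06 km/s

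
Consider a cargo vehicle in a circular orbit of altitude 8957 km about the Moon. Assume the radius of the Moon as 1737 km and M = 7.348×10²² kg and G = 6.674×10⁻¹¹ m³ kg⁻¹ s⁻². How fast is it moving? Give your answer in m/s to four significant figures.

μ = GM = 6.674×10⁻¹¹ × 7.348×10²² = 4.904×10¹² m³/s².
r = 1737 + 8957 = 10694 km = 1.0694×10⁷ m.
For a circular orbit v = √(μ/r) = √(4.904×10¹² / 1.069×10⁷) = √(4.586×10⁵) = 677.2 m/s.

v ≈ 677.2 m/s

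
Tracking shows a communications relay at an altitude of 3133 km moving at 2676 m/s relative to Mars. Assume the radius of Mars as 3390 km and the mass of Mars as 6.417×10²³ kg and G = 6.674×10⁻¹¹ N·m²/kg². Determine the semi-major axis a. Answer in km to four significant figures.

μ = GM = 6.674×10⁻¹¹ × 6.417×10²³ = 4.283×10¹³ m³/s².
r = 3390 + 3133 = 6523.0 km = 6.523×10⁶ m.
Vis-viva rearranged: 1/a = 2/r − v²/μ = 3.066×10⁻⁷ − 1.672×10⁻⁷ = 1.394×10⁻⁷ m⁻¹.
a = 7.174×10⁶ m = 7173.6 km.

a ≈ 7174 km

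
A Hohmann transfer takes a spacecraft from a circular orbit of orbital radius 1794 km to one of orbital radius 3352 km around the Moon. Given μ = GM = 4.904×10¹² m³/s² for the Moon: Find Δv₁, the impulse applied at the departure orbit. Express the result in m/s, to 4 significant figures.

r₁ = 1794 km = 1.794×10⁶ m.
r₂ = 3352 km = 3.352×10⁶ m.
Transfer ellipse a_t = (r₁ + r₂)/2 = 2.573×10⁶ m.
At r₁: circular v_c1 = √(μ/r₁) = 1653 m/s; transfer-perilune v_p = √[μ(2/r₁ − 1/a_t)] = 1887 m/s.
Δv₁ = v_p − v_c1 = 233.8 m/s.

Δv ≈ 233.8 m/s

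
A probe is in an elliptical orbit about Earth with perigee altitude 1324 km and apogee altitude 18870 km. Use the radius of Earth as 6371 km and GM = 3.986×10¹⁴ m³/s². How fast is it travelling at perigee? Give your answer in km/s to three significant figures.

v ≈ 8.91 km/s

r_p = 6371 + 1324 = 7695.0 km = 7.6950×10⁶ m.
r_a = 6371 + 18870 = 25241 km = 2.5241×10⁷ m.
Semi-major axis a = (r_p + r_a)/2 = 16468 km = 1.647×10⁷ m.
Vis-viva: v² = μ(2/r − 1/a) = 3.986×10¹⁴ × (2.599×10⁻⁷ − 6.072×10⁻⁸) = 7.940×10⁷ m²/s².
v = 8910 m/s = 8.910 km/s.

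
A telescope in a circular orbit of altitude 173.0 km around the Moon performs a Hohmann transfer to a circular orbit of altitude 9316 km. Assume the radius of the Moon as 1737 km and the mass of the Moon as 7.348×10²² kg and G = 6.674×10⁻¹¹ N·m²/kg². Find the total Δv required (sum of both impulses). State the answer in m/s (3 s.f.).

μ = GM = 6.674×10⁻¹¹ × 7.348×10²² = 4.904×10¹² m³/s².
r₁ = 1737 + 173.0 = 1910.0 km = 1.9100×10⁶ m.
r₂ = 1737 + 9316 = 11053 km = 1.1053×10⁷ m.
Transfer ellipse a_t = (r₁ + r₂)/2 = 6.482×10⁶ m.
At r₁: circular v_c1 = √(μ/r₁) = 1602 m/s; transfer-perilune v_p = √[μ(2/r₁ − 1/a_t)] = 2092 m/s.
Δv₁ = v_p − v_c1 = 490.1 m/s.
At r₂: circular v_c2 = √(μ/r₂) = 666.1 m/s; transfer-apolune v_a = √[μ(2/r₂ − 1/a_t)] = 361.6 m/s.
Δv₂ = v_c2 − v_a = 304.5 m/s.
Total Δv = Δv₁ + Δv₂ = 794.6 m/s.

Δv_total ≈ 795 m/s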